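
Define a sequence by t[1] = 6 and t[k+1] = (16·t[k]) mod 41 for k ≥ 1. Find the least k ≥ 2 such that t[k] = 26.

5

We have t[1] = 6,  t[2] = 14,  t[3] = 19,  t[4] = 17,  t[5] = 26,  t[6] = 6.
The sequence repeats with period 5.
The value 26 first appears (with k ≥ 2) at t[5].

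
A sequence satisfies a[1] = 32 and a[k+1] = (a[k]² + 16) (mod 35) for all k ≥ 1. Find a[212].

Computing terms: a[1] = 32,  a[2] = 25,  a[3] = 11,  a[4] = 32.
Since a[4] = a[1] = 32, the sequence is periodic with period 3.
So a[212] = a[1 + ((212-1) mod 3)] = a[2] = 25.

25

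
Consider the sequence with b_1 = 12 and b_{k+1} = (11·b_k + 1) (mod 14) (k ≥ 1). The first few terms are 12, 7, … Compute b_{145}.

We have b_1 = 12, b_2 = 7, b_3 = 8, b_4 = 5, b_5 = 0, b_6 = 1, b_7 = 12.
Since b_7 = b_1 = 12, the sequence is periodic with period 6.
(145 - 1) mod 6 = 0, so b_{145} = b_1 = 12.

12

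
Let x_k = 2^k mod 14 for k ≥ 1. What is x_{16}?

Computing terms: x_1 = 2, x_2 = 4, x_3 = 8, x_4 = 2.
The sequence repeats with period 3.
So x_{16} = x_{1 + ((16-1) mod 3)} = x_1 = 2.

2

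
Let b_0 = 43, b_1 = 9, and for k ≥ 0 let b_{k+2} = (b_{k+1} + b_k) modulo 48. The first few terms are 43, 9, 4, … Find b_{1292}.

44

We have b_0 = 43, b_1 = 9, b_2 = 4, b_3 = 13, b_4 = 17, b_5 = 30, b_6 = 47, b_7 = 29, b_8 = 28, b_9 = 9, b_{10} = 37, b_{11} = 46, b_{12} = 35, b_{13} = 33, b_{14} = 20, b_{15} = 5, b_{16} = 25, b_{17} = 30, b_{18} = 7, b_{19} = 37, b_{20} = 44, b_{21} = 33, b_{22} = 29, b_{23} = 14, b_{24} = 43, b_{25} = 9.
The sequence repeats with period 24.
So b_{1292} = b_{0 + ((1292-0) mod 24)} = b_{20} = 44.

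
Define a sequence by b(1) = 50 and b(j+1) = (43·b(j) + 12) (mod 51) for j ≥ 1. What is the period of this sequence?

Computing terms: b(1) = 50, b(2) = 20, b(3) = 5, b(4) = 23, b(5) = 32, b(6) = 11, b(7) = 26, b(8) = 8, b(9) = 50.
Since b(9) = b(1) = 50, the sequence is periodic with period 8.

8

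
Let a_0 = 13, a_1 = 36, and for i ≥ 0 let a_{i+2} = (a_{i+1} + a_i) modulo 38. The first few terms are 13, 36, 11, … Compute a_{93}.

9

Computing terms: a_0 = 13,  a_1 = 36,  a_2 = 11,  a_3 = 9,  a_4 = 20,  a_5 = 29,  a_6 = 11,  a_7 = 2,  a_8 = 13,  a_9 = 15,  a_{10} = 28,  a_{11} = 5,  a_{12} = 33,  a_{13} = 0,  a_{14} = 33,  a_{15} = 33,  a_{16} = 28,  a_{17} = 23,  a_{18} = 13,  a_{19} = 36.
Since (a_{18}, a_{19}) = (a_0, a_1) = (13, 36) (two consecutive terms determine the rest), the sequence is periodic with period 18.
(93 - 0) mod 18 = 3, so a_{93} = a_3 = 9.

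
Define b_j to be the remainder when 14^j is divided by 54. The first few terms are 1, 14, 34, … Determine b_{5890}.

Computing terms: b_0 = 1, b_1 = 14, b_2 = 34, b_3 = 44, b_4 = 22, b_5 = 38, b_6 = 46, b_7 = 50, b_8 = 52, b_9 = 26, b_{10} = 40, b_{11} = 20, b_{12} = 10, b_{13} = 32, b_{14} = 16, b_{15} = 8, b_{16} = 4, b_{17} = 2, b_{18} = 28, b_{19} = 14.
Since b_{19} = b_1 = 14, the sequence is eventually periodic: after a pre-period of length 1 it cycles with period 18.
For j ≥ 1, b_j depends only on (j - 1) mod 18. (5890 - 1) mod 18 = 3, so b_{5890} = b_4 = 22.

22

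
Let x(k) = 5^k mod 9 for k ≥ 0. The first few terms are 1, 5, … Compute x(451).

Listing terms: x(0) = 1; x(1) = 5; x(2) = 7; x(3) = 8; x(4) = 4; x(5) = 2; x(6) = 1.
Since x(6) = x(0) = 1, the sequence is periodic with period 6.
(451 - 0) mod 6 = 1, so x(451) = x(1) = 5.

5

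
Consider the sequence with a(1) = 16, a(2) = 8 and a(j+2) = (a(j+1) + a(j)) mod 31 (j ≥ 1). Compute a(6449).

24

Computing terms: a(1) = 16, a(2) = 8, a(3) = 24, a(4) = 1, a(5) = 25, a(6) = 26, a(7) = 20, a(8) = 15, a(9) = 4, a(10) = 19, a(11) = 23, a(12) = 11, a(13) = 3, a(14) = 14, a(15) = 17, a(16) = 0, a(17) = 17, a(18) = 17, a(19) = 3, a(20) = 20, a(21) = 23, a(22) = 12, a(23) = 4, a(24) = 16, a(25) = 20, a(26) = 5, a(27) = 25, a(28) = 30, a(29) = 24, a(30) = 23, a(31) = 16, a(32) = 8.
Since (a(31), a(32)) = (a(1), a(2)) = (16, 8) (two consecutive terms determine the rest), the sequence is periodic with period 30.
So a(6449) = a(1 + ((6449-1) mod 30)) = a(29) = 24.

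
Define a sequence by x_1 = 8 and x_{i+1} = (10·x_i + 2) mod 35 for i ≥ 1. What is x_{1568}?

12

x_1 = 8,  x_2 = 12,  x_3 = 17,  x_4 = 32,  x_5 = 7,  x_6 = 2,  x_7 = 22,  x_8 = 12.
Since x_8 = x_2 = 12, the sequence is eventually periodic: after a pre-period of length 1 it cycles with period 6.
For i ≥ 2, x_i depends only on (i - 2) mod 6. (1568 - 2) mod 6 = 0, so x_{1568} = x_2 = 12.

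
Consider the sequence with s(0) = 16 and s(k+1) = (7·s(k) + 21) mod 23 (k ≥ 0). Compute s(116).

Listing terms: s(0) = 16; s(1) = 18; s(2) = 9; s(3) = 15; s(4) = 11; s(5) = 6; s(6) = 17; s(7) = 2; s(8) = 12; s(9) = 13; s(10) = 20; s(11) = 0; s(12) = 21; s(13) = 7; s(14) = 1; s(15) = 5; s(16) = 10; s(17) = 22; s(18) = 14; s(19) = 4; s(20) = 3; s(21) = 19; s(22) = 16.
The sequence repeats with period 22.
(116 - 0) mod 22 = 6, so s(116) = s(6) = 17.

17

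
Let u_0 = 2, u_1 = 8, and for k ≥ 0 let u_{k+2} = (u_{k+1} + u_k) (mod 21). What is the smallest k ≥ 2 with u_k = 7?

We have u_0 = 2, u_1 = 8, u_2 = 10, u_3 = 18, u_4 = 7, u_5 = 4, u_6 = 11, u_7 = 15, u_8 = 5, u_9 = 20, u_{10} = 4, u_{11} = 3, u_{12} = 7, u_{13} = 10, u_{14} = 17, u_{15} = 6, u_{16} = 2, u_{17} = 8.
Since (u_{16}, u_{17}) = (u_0, u_1) = (2, 8) (two consecutive terms determine the rest), the sequence is periodic with period 16.
The value 7 first appears (with k ≥ 2) at u_4.

4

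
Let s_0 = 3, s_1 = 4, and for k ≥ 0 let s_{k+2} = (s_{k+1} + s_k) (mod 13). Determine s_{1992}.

Computing terms: s_0 = 3, s_1 = 4, s_2 = 7, s_3 = 11, s_4 = 5, s_5 = 3, s_6 = 8, s_7 = 11, s_8 = 6, s_9 = 4, s_{10} = 10, s_{11} = 1, s_{12} = 11, s_{13} = 12, s_{14} = 10, s_{15} = 9, s_{16} = 6, s_{17} = 2, s_{18} = 8, s_{19} = 10, s_{20} = 5, s_{21} = 2, s_{22} = 7, s_{23} = 9, s_{24} = 3, s_{25} = 12, s_{26} = 2, s_{27} = 1, s_{28} = 3, s_{29} = 4.
The sequence repeats with period 28.
(1992 - 0) mod 28 = 4, so s_{1992} = s_4 = 5.

5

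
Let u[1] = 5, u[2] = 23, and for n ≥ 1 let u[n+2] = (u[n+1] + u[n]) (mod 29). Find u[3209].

Listing terms: u[1] = 5,  u[2] = 23,  u[3] = 28,  u[4] = 22,  u[5] = 21,  u[6] = 14,  u[7] = 6,  u[8] = 20,  u[9] = 26,  u[10] = 17,  u[11] = 14,  u[12] = 2,  u[13] = 16,  u[14] = 18,  u[15] = 5,  u[16] = 23.
The sequence repeats with period 14.
So u[3209] = u[1 + ((3209-1) mod 14)] = u[3] = 28.

28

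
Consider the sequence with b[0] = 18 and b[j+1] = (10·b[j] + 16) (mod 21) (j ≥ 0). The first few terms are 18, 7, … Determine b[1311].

15

Computing terms: b[0] = 18; b[1] = 7; b[2] = 2; b[3] = 15; b[4] = 19; b[5] = 17; b[6] = 18.
Since b[6] = b[0] = 18, the sequence is periodic with period 6.
(1311 - 0) mod 6 = 3, so b[1311] = b[3] = 15.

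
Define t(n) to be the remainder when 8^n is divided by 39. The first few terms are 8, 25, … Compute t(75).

5

We have t(1) = 8, t(2) = 25, t(3) = 5, t(4) = 1, t(5) = 8.
Since t(5) = t(1) = 8, the sequence is periodic with period 4.
So t(75) = t(1 + ((75-1) mod 4)) = t(3) = 5.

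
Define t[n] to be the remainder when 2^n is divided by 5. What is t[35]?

Listing terms: t[0] = 1; t[1] = 2; t[2] = 4; t[3] = 3; t[4] = 1.
The sequence repeats with period 4.
So t[35] = t[0 + ((35-0) mod 4)] = t[3] = 3.

3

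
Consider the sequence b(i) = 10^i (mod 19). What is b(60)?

11

We have b(0) = 1, b(1) = 10, b(2) = 5, b(3) = 12, b(4) = 6, b(5) = 3, b(6) = 11, b(7) = 15, b(8) = 17, b(9) = 18, b(10) = 9, b(11) = 14, b(12) = 7, b(13) = 13, b(14) = 16, b(15) = 8, b(16) = 4, b(17) = 2, b(18) = 1.
The sequence repeats with period 18.
(60 - 0) mod 18 = 6, so b(60) = b(6) = 11.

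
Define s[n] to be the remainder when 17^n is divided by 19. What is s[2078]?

s[0] = 1,  s[1] = 17,  s[2] = 4,  s[3] = 11,  s[4] = 16,  s[5] = 6,  s[6] = 7,  s[7] = 5,  s[8] = 9,  s[9] = 1.
The sequence repeats with period 9.
So s[2078] = s[0 + ((2078-0) mod 9)] = s[8] = 9.

9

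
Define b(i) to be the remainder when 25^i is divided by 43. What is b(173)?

24

We have b(1) = 25; b(2) = 23; b(3) = 16; b(4) = 13; b(5) = 24; b(6) = 41; b(7) = 36; b(8) = 40; b(9) = 11; b(10) = 17; b(11) = 38; b(12) = 4; b(13) = 14; b(14) = 6; b(15) = 21; b(16) = 9; b(17) = 10; b(18) = 35; b(19) = 15; b(20) = 31; b(21) = 1; b(22) = 25.
Since b(22) = b(1) = 25, the sequence is periodic with period 21.
So b(173) = b(1 + ((173-1) mod 21)) = b(5) = 24.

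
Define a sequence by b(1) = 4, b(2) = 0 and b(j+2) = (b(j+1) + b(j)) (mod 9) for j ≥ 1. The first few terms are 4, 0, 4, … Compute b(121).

Listing terms: b(1) = 4,  b(2) = 0,  b(3) = 4,  b(4) = 4,  b(5) = 8,  b(6) = 3,  b(7) = 2,  b(8) = 5,  b(9) = 7,  b(10) = 3,  b(11) = 1,  b(12) = 4,  b(13) = 5,  b(14) = 0,  b(15) = 5,  b(16) = 5,  b(17) = 1,  b(18) = 6,  b(19) = 7,  b(20) = 4,  b(21) = 2,  b(22) = 6,  b(23) = 8,  b(24) = 5,  b(25) = 4,  b(26) = 0.
The sequence repeats with period 24.
(121 - 1) mod 24 = 0, so b(121) = b(1) = 4.

4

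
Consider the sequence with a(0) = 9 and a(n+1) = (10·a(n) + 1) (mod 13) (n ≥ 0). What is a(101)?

a(0) = 9,  a(1) = 0,  a(2) = 1,  a(3) = 11,  a(4) = 7,  a(5) = 6,  a(6) = 9.
The sequence repeats with period 6.
(101 - 0) mod 6 = 5, so a(101) = a(5) = 6.

6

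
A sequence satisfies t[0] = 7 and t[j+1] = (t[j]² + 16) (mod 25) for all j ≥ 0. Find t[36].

22

t[0] = 7; t[1] = 15; t[2] = 16; t[3] = 22; t[4] = 0; t[5] = 16.
Since t[5] = t[2] = 16, the sequence is eventually periodic: after a pre-period of length 2 it cycles with period 3.
For j ≥ 2, t[j] depends only on (j - 2) mod 3. (36 - 2) mod 3 = 1, so t[36] = t[3] = 22.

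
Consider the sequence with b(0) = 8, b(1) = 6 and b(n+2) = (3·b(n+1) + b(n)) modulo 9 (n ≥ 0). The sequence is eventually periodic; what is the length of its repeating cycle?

b(0) = 8; b(1) = 6; b(2) = 8; b(3) = 3; b(4) = 8; b(5) = 0; b(6) = 8; b(7) = 6.
The sequence repeats with period 6.

6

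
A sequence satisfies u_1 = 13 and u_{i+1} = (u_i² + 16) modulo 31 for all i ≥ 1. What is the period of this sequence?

We have u_1 = 13,  u_2 = 30,  u_3 = 17,  u_4 = 26,  u_5 = 10,  u_6 = 23,  u_7 = 18,  u_8 = 30.
Since u_8 = u_2 = 30, the sequence is eventually periodic: after a pre-period of length 1 it cycles with period 6.

6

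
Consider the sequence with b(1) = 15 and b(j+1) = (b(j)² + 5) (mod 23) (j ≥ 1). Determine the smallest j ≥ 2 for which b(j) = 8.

5

b(1) = 15, b(2) = 0, b(3) = 5, b(4) = 7, b(5) = 8, b(6) = 0.
Since b(6) = b(2) = 0, the sequence is eventually periodic: after a pre-period of length 1 it cycles with period 4.
The value 8 first appears (with j ≥ 2) at b(5).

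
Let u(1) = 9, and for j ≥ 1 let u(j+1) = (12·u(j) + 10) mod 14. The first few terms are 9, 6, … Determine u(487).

2

u(1) = 9,  u(2) = 6,  u(3) = 12,  u(4) = 0,  u(5) = 10,  u(6) = 4,  u(7) = 2,  u(8) = 6.
Since u(8) = u(2) = 6, the sequence is eventually periodic: after a pre-period of length 1 it cycles with period 6.
For j ≥ 2, u(j) depends only on (j - 2) mod 6. (487 - 2) mod 6 = 5, so u(487) = u(7) = 2.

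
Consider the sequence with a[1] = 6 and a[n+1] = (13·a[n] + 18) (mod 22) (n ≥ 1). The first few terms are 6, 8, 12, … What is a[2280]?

16

Computing terms: a[1] = 6, a[2] = 8, a[3] = 12, a[4] = 20, a[5] = 14, a[6] = 2, a[7] = 0, a[8] = 18, a[9] = 10, a[10] = 16, a[11] = 6.
Since a[11] = a[1] = 6, the sequence is periodic with period 10.
(2280 - 1) mod 10 = 9, so a[2280] = a[10] = 16.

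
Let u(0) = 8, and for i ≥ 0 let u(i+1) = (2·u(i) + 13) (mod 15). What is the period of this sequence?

Computing terms: u(0) = 8, u(1) = 14, u(2) = 11, u(3) = 5, u(4) = 8.
Since u(4) = u(0) = 8, the sequence is periodic with period 4.

4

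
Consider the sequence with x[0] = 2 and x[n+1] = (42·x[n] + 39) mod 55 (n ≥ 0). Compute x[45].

13

We have x[0] = 2,  x[1] = 13,  x[2] = 35,  x[3] = 24,  x[4] = 2.
Since x[4] = x[0] = 2, the sequence is periodic with period 4.
(45 - 0) mod 4 = 1, so x[45] = x[1] = 13.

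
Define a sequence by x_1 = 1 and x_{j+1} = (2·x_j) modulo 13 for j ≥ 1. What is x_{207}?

Listing terms: x_1 = 1,  x_2 = 2,  x_3 = 4,  x_4 = 8,  x_5 = 3,  x_6 = 6,  x_7 = 12,  x_8 = 11,  x_9 = 9,  x_{10} = 5,  x_{11} = 10,  x_{12} = 7,  x_{13} = 1.
The sequence repeats with period 12.
So x_{207} = x_{1 + ((207-1) mod 12)} = x_3 = 4.

4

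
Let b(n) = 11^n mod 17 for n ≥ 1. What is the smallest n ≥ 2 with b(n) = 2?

2

We have b(1) = 11, b(2) = 2, b(3) = 5, b(4) = 4, b(5) = 10, b(6) = 8, b(7) = 3, b(8) = 16, b(9) = 6, b(10) = 15, b(11) = 12, b(12) = 13, b(13) = 7, b(14) = 9, b(15) = 14, b(16) = 1, b(17) = 11.
Since b(17) = b(1) = 11, the sequence is periodic with period 16.
The value 2 first appears (with n ≥ 2) at b(2).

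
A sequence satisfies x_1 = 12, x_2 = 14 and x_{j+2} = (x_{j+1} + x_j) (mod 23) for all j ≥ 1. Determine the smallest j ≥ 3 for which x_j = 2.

8

We have x_1 = 12,  x_2 = 14,  x_3 = 3,  x_4 = 17,  x_5 = 20,  x_6 = 14,  x_7 = 11,  x_8 = 2,  x_9 = 13,  x_{10} = 15,  x_{11} = 5,  x_{12} = 20,  x_{13} = 2,  x_{14} = 22,  x_{15} = 1,  x_{16} = 0,  x_{17} = 1,  x_{18} = 1,  x_{19} = 2,  x_{20} = 3,  x_{21} = 5,  x_{22} = 8,  x_{23} = 13,  x_{24} = 21,  x_{25} = 11,  x_{26} = 9,  x_{27} = 20,  x_{28} = 6,  x_{29} = 3,  x_{30} = 9,  x_{31} = 12,  x_{32} = 21,  x_{33} = 10,  x_{34} = 8,  x_{35} = 18,  x_{36} = 3,  x_{37} = 21,  x_{38} = 1,  x_{39} = 22,  x_{40} = 0,  x_{41} = 22,  x_{42} = 22,  x_{43} = 21,  x_{44} = 20,  x_{45} = 18,  x_{46} = 15,  x_{47} = 10,  x_{48} = 2,  x_{49} = 12,  x_{50} = 14.
Since (x_{49}, x_{50}) = (x_1, x_2) = (12, 14) (two consecutive terms determine the rest), the sequence is periodic with period 48.
The value 2 first appears (with j ≥ 3) at x_8.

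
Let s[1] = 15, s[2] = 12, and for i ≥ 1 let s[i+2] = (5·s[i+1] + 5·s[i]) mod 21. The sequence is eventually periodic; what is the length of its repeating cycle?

Computing terms: s[1] = 15; s[2] = 12; s[3] = 9; s[4] = 0; s[5] = 3; s[6] = 15; s[7] = 6; s[8] = 0; s[9] = 9; s[10] = 3; s[11] = 18; s[12] = 0; s[13] = 6; s[14] = 9; s[15] = 12; s[16] = 0; s[17] = 18; s[18] = 6; s[19] = 15; s[20] = 0; s[21] = 12; s[22] = 18; s[23] = 3; s[24] = 0; s[25] = 15; s[26] = 12.
Since (s[25], s[26]) = (s[1], s[2]) = (15, 12) (two consecutive terms determine the rest), the sequence is periodic with period 24.

24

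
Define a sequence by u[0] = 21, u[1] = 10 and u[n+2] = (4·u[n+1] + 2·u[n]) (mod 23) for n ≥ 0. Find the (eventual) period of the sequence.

We have u[0] = 21, u[1] = 10, u[2] = 13, u[3] = 3, u[4] = 15, u[5] = 20, u[6] = 18, u[7] = 20, u[8] = 1, u[9] = 21, u[10] = 17, u[11] = 18, u[12] = 14, u[13] = 0, u[14] = 5, u[15] = 20, u[16] = 21, u[17] = 9, u[18] = 9, u[19] = 8, u[20] = 4, u[21] = 9, u[22] = 21, u[23] = 10.
Since (u[22], u[23]) = (u[0], u[1]) = (21, 10) (two consecutive terms determine the rest), the sequence is periodic with period 22.

22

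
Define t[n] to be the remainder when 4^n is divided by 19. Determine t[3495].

Computing terms: t[0] = 1, t[1] = 4, t[2] = 16, t[3] = 7, t[4] = 9, t[5] = 17, t[6] = 11, t[7] = 6, t[8] = 5, t[9] = 1.
The sequence repeats with period 9.
(3495 - 0) mod 9 = 3, so t[3495] = t[3] = 7.

7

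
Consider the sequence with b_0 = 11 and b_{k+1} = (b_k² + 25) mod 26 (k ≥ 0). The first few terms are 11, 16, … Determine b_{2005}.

16

Listing terms: b_0 = 11,  b_1 = 16,  b_2 = 21,  b_3 = 24,  b_4 = 3,  b_5 = 8,  b_6 = 11.
Since b_6 = b_0 = 11, the sequence is periodic with period 6.
So b_{2005} = b_{0 + ((2005-0) mod 6)} = b_1 = 16.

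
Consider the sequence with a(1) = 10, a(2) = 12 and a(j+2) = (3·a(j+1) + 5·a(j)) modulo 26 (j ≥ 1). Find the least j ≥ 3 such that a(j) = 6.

Computing terms: a(1) = 10; a(2) = 12; a(3) = 8; a(4) = 6; a(5) = 6; a(6) = 22; a(7) = 18; a(8) = 8; a(9) = 10; a(10) = 18; a(11) = 0; a(12) = 12; a(13) = 10; a(14) = 12.
The sequence repeats with period 12.
The value 6 first appears (with j ≥ 3) at a(4).

4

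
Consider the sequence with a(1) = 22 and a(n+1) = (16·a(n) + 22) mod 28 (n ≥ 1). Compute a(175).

a(1) = 22,  a(2) = 10,  a(3) = 14,  a(4) = 22.
Since a(4) = a(1) = 22, the sequence is periodic with period 3.
(175 - 1) mod 3 = 0, so a(175) = a(1) = 22.

22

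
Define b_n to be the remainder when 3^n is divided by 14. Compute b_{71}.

5

Computing terms: b_0 = 1,  b_1 = 3,  b_2 = 9,  b_3 = 13,  b_4 = 11,  b_5 = 5,  b_6 = 1.
The sequence repeats with period 6.
So b_{71} = b_{0 + ((71-0) mod 6)} = b_5 = 5.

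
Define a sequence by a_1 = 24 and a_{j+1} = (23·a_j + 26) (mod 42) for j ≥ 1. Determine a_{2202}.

20

Listing terms: a_1 = 24, a_2 = 32, a_3 = 6, a_4 = 38, a_5 = 18, a_6 = 20, a_7 = 24.
The sequence repeats with period 6.
(2202 - 1) mod 6 = 5, so a_{2202} = a_6 = 20.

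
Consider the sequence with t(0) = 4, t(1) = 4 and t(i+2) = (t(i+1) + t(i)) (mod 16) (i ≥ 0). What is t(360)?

Computing terms: t(0) = 4, t(1) = 4, t(2) = 8, t(3) = 12, t(4) = 4, t(5) = 0, t(6) = 4, t(7) = 4.
Since (t(6), t(7)) = (t(0), t(1)) = (4, 4) (two consecutive terms determine the rest), the sequence is periodic with period 6.
(360 - 0) mod 6 = 0, so t(360) = t(0) = 4.

4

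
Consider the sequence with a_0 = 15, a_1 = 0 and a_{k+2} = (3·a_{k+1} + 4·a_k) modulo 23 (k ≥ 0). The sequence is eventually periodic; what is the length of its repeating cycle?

22

We have a_0 = 15, a_1 = 0, a_2 = 14, a_3 = 19, a_4 = 21, a_5 = 1, a_6 = 18, a_7 = 12, a_8 = 16, a_9 = 4, a_{10} = 7, a_{11} = 14, a_{12} = 1, a_{13} = 13, a_{14} = 20, a_{15} = 20, a_{16} = 2, a_{17} = 17, a_{18} = 13, a_{19} = 15, a_{20} = 5, a_{21} = 6, a_{22} = 15, a_{23} = 0.
Since (a_{22}, a_{23}) = (a_0, a_1) = (15, 0) (two consecutive terms determine the rest), the sequence is periodic with period 22.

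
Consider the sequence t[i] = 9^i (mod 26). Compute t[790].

9

We have t[0] = 1; t[1] = 9; t[2] = 3; t[3] = 1.
The sequence repeats with period 3.
(790 - 0) mod 3 = 1, so t[790] = t[1] = 9.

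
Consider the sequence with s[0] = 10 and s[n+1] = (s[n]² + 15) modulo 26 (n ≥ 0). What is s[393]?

We have s[0] = 10; s[1] = 11; s[2] = 6; s[3] = 25; s[4] = 16; s[5] = 11.
Since s[5] = s[1] = 11, the sequence is eventually periodic: after a pre-period of length 1 it cycles with period 4.
For n ≥ 1, s[n] depends only on (n - 1) mod 4. (393 - 1) mod 4 = 0, so s[393] = s[1] = 11.

11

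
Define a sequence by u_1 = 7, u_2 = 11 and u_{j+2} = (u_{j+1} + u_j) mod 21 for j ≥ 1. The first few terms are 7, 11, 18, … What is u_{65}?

Listing terms: u_1 = 7,  u_2 = 11,  u_3 = 18,  u_4 = 8,  u_5 = 5,  u_6 = 13,  u_7 = 18,  u_8 = 10,  u_9 = 7,  u_{10} = 17,  u_{11} = 3,  u_{12} = 20,  u_{13} = 2,  u_{14} = 1,  u_{15} = 3,  u_{16} = 4,  u_{17} = 7,  u_{18} = 11.
Since (u_{17}, u_{18}) = (u_1, u_2) = (7, 11) (two consecutive terms determine the rest), the sequence is periodic with period 16.
(65 - 1) mod 16 = 0, so u_{65} = u_1 = 7.

7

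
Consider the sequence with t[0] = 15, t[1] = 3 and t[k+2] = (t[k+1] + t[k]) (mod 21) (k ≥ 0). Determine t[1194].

3

We have t[0] = 15; t[1] = 3; t[2] = 18; t[3] = 0; t[4] = 18; t[5] = 18; t[6] = 15; t[7] = 12; t[8] = 6; t[9] = 18; t[10] = 3; t[11] = 0; t[12] = 3; t[13] = 3; t[14] = 6; t[15] = 9; t[16] = 15; t[17] = 3.
Since (t[16], t[17]) = (t[0], t[1]) = (15, 3) (two consecutive terms determine the rest), the sequence is periodic with period 16.
(1194 - 0) mod 16 = 10, so t[1194] = t[10] = 3.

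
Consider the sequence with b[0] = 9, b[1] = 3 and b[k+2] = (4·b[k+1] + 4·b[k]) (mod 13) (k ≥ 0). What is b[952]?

b[0] = 9,  b[1] = 3,  b[2] = 9,  b[3] = 9,  b[4] = 7,  b[5] = 12,  b[6] = 11,  b[7] = 1,  b[8] = 9,  b[9] = 1,  b[10] = 1,  b[11] = 8,  b[12] = 10,  b[13] = 7,  b[14] = 3,  b[15] = 1,  b[16] = 3,  b[17] = 3,  b[18] = 11,  b[19] = 4,  b[20] = 8,  b[21] = 9,  b[22] = 3.
Since (b[21], b[22]) = (b[0], b[1]) = (9, 3) (two consecutive terms determine the rest), the sequence is periodic with period 21.
So b[952] = b[0 + ((952-0) mod 21)] = b[7] = 1.

1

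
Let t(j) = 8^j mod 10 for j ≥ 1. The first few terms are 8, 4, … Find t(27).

We have t(1) = 8; t(2) = 4; t(3) = 2; t(4) = 6; t(5) = 8.
Since t(5) = t(1) = 8, the sequence is periodic with period 4.
(27 - 1) mod 4 = 2, so t(27) = t(3) = 2.

2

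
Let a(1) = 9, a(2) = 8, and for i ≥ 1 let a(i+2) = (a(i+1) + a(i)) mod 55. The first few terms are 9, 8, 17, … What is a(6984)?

25

Computing terms: a(1) = 9,  a(2) = 8,  a(3) = 17,  a(4) = 25,  a(5) = 42,  a(6) = 12,  a(7) = 54,  a(8) = 11,  a(9) = 10,  a(10) = 21,  a(11) = 31,  a(12) = 52,  a(13) = 28,  a(14) = 25,  a(15) = 53,  a(16) = 23,  a(17) = 21,  a(18) = 44,  a(19) = 10,  a(20) = 54,  a(21) = 9,  a(22) = 8.
The sequence repeats with period 20.
(6984 - 1) mod 20 = 3, so a(6984) = a(4) = 25.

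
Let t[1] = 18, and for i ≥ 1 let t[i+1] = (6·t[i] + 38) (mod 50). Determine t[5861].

48

Computing terms: t[1] = 18, t[2] = 46, t[3] = 14, t[4] = 22, t[5] = 20, t[6] = 8, t[7] = 36, t[8] = 4, t[9] = 12, t[10] = 10, t[11] = 48, t[12] = 26, t[13] = 44, t[14] = 2, t[15] = 0, t[16] = 38, t[17] = 16, t[18] = 34, t[19] = 42, t[20] = 40, t[21] = 28, t[22] = 6, t[23] = 24, t[24] = 32, t[25] = 30, t[26] = 18.
Since t[26] = t[1] = 18, the sequence is periodic with period 25.
So t[5861] = t[1 + ((5861-1) mod 25)] = t[11] = 48.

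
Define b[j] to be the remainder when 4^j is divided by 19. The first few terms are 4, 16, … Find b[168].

Listing terms: b[1] = 4,  b[2] = 16,  b[3] = 7,  b[4] = 9,  b[5] = 17,  b[6] = 11,  b[7] = 6,  b[8] = 5,  b[9] = 1,  b[10] = 4.
The sequence repeats with period 9.
So b[168] = b[1 + ((168-1) mod 9)] = b[6] = 11.

11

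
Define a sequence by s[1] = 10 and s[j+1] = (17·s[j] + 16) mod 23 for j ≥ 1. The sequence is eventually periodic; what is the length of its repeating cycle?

Computing terms: s[1] = 10, s[2] = 2, s[3] = 4, s[4] = 15, s[5] = 18, s[6] = 0, s[7] = 16, s[8] = 12, s[9] = 13, s[10] = 7, s[11] = 20, s[12] = 11, s[13] = 19, s[14] = 17, s[15] = 6, s[16] = 3, s[17] = 21, s[18] = 5, s[19] = 9, s[20] = 8, s[21] = 14, s[22] = 1, s[23] = 10.
The sequence repeats with period 22.

22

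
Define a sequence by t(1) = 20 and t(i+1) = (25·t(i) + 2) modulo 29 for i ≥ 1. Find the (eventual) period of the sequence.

7

We have t(1) = 20,  t(2) = 9,  t(3) = 24,  t(4) = 22,  t(5) = 1,  t(6) = 27,  t(7) = 10,  t(8) = 20.
Since t(8) = t(1) = 20, the sequence is periodic with period 7.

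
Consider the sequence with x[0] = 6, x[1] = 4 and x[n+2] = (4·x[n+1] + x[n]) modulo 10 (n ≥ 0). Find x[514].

We have x[0] = 6; x[1] = 4; x[2] = 2; x[3] = 2; x[4] = 0; x[5] = 2; x[6] = 8; x[7] = 4; x[8] = 4; x[9] = 0; x[10] = 4; x[11] = 6; x[12] = 8; x[13] = 8; x[14] = 0; x[15] = 8; x[16] = 2; x[17] = 6; x[18] = 6; x[19] = 0; x[20] = 6; x[21] = 4.
Since (x[20], x[21]) = (x[0], x[1]) = (6, 4) (two consecutive terms determine the rest), the sequence is periodic with period 20.
So x[514] = x[0 + ((514-0) mod 20)] = x[14] = 0.

0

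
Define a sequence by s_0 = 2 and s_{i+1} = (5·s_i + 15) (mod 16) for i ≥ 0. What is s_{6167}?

Computing terms: s_0 = 2,  s_1 = 9,  s_2 = 12,  s_3 = 11,  s_4 = 6,  s_5 = 13,  s_6 = 0,  s_7 = 15,  s_8 = 10,  s_9 = 1,  s_{10} = 4,  s_{11} = 3,  s_{12} = 14,  s_{13} = 5,  s_{14} = 8,  s_{15} = 7,  s_{16} = 2.
The sequence repeats with period 16.
So s_{6167} = s_{0 + ((6167-0) mod 16)} = s_7 = 15.

15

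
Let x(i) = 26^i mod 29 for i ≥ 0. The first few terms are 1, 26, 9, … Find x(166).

Listing terms: x(0) = 1, x(1) = 26, x(2) = 9, x(3) = 2, x(4) = 23, x(5) = 18, x(6) = 4, x(7) = 17, x(8) = 7, x(9) = 8, x(10) = 5, x(11) = 14, x(12) = 16, x(13) = 10, x(14) = 28, x(15) = 3, x(16) = 20, x(17) = 27, x(18) = 6, x(19) = 11, x(20) = 25, x(21) = 12, x(22) = 22, x(23) = 21, x(24) = 24, x(25) = 15, x(26) = 13, x(27) = 19, x(28) = 1.
Since x(28) = x(0) = 1, the sequence is periodic with period 28.
So x(166) = x(0 + ((166-0) mod 28)) = x(26) = 13.

13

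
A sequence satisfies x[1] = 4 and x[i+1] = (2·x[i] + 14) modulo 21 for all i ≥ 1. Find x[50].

x[1] = 4,  x[2] = 1,  x[3] = 16,  x[4] = 4.
The sequence repeats with period 3.
(50 - 1) mod 3 = 1, so x[50] = x[2] = 1.

1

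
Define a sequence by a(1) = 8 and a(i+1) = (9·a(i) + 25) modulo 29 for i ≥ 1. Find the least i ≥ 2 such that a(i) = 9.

6

Computing terms: a(1) = 8; a(2) = 10; a(3) = 28; a(4) = 16; a(5) = 24; a(6) = 9; a(7) = 19; a(8) = 22; a(9) = 20; a(10) = 2; a(11) = 14; a(12) = 6; a(13) = 21; a(14) = 11; a(15) = 8.
The sequence repeats with period 14.
The value 9 first appears (with i ≥ 2) at a(6).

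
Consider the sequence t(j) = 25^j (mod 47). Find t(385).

Computing terms: t(0) = 1,  t(1) = 25,  t(2) = 14,  t(3) = 21,  t(4) = 8,  t(5) = 12,  t(6) = 18,  t(7) = 27,  t(8) = 17,  t(9) = 2,  t(10) = 3,  t(11) = 28,  t(12) = 42,  t(13) = 16,  t(14) = 24,  t(15) = 36,  t(16) = 7,  t(17) = 34,  t(18) = 4,  t(19) = 6,  t(20) = 9,  t(21) = 37,  t(22) = 32,  t(23) = 1.
The sequence repeats with period 23.
(385 - 0) mod 23 = 17, so t(385) = t(17) = 34.

34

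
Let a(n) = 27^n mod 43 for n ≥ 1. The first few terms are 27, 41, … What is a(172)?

Listing terms: a(1) = 27; a(2) = 41; a(3) = 32; a(4) = 4; a(5) = 22; a(6) = 35; a(7) = 42; a(8) = 16; a(9) = 2; a(10) = 11; a(11) = 39; a(12) = 21; a(13) = 8; a(14) = 1; a(15) = 27.
Since a(15) = a(1) = 27, the sequence is periodic with period 14.
(172 - 1) mod 14 = 3, so a(172) = a(4) = 4.

4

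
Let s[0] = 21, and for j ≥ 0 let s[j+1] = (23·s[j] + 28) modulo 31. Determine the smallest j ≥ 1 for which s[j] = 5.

6

s[0] = 21,  s[1] = 15,  s[2] = 1,  s[3] = 20,  s[4] = 23,  s[5] = 30,  s[6] = 5,  s[7] = 19,  s[8] = 0,  s[9] = 28,  s[10] = 21.
Since s[10] = s[0] = 21, the sequence is periodic with period 10.
The value 5 first appears (with j ≥ 1) at s[6].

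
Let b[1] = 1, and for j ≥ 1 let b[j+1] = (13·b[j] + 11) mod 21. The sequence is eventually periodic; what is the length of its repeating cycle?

Listing terms: b[1] = 1; b[2] = 3; b[3] = 8; b[4] = 10; b[5] = 15; b[6] = 17; b[7] = 1.
Since b[7] = b[1] = 1, the sequence is periodic with period 6.

6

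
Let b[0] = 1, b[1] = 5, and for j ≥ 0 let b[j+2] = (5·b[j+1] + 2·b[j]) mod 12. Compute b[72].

We have b[0] = 1,  b[1] = 5,  b[2] = 3,  b[3] = 1,  b[4] = 11,  b[5] = 9,  b[6] = 7,  b[7] = 5,  b[8] = 3.
Since (b[7], b[8]) = (b[1], b[2]) = (5, 3) (two consecutive terms determine the rest), the sequence is eventually periodic: after a pre-period of length 1 it cycles with period 6.
For j ≥ 1, b[j] depends only on (j - 1) mod 6. (72 - 1) mod 6 = 5, so b[72] = b[6] = 7.

7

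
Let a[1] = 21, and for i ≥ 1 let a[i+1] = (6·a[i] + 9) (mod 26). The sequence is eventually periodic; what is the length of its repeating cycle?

We have a[1] = 21,  a[2] = 5,  a[3] = 13,  a[4] = 9,  a[5] = 11,  a[6] = 23,  a[7] = 17,  a[8] = 7,  a[9] = 25,  a[10] = 3,  a[11] = 1,  a[12] = 15,  a[13] = 21.
Since a[13] = a[1] = 21, the sequence is periodic with period 12.

12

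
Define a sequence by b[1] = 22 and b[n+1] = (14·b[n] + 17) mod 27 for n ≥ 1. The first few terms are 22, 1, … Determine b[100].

Listing terms: b[1] = 22,  b[2] = 1,  b[3] = 4,  b[4] = 19,  b[5] = 13,  b[6] = 10,  b[7] = 22.
The sequence repeats with period 6.
(100 - 1) mod 6 = 3, so b[100] = b[4] = 19.

19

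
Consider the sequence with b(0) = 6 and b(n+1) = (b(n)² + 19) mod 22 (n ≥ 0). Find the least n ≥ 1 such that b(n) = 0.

Computing terms: b(0) = 6,  b(1) = 11,  b(2) = 8,  b(3) = 17,  b(4) = 0,  b(5) = 19,  b(6) = 6.
The sequence repeats with period 6.
The value 0 first appears (with n ≥ 1) at b(4).

4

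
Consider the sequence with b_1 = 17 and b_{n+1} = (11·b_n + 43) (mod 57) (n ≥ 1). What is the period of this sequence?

3

Computing terms: b_1 = 17, b_2 = 2, b_3 = 8, b_4 = 17.
Since b_4 = b_1 = 17, the sequence is periodic with period 3.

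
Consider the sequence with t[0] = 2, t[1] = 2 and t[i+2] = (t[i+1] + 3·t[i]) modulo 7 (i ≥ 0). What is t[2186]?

t[0] = 2, t[1] = 2, t[2] = 1, t[3] = 0, t[4] = 3, t[5] = 3, t[6] = 5, t[7] = 0, t[8] = 1, t[9] = 1, t[10] = 4, t[11] = 0, t[12] = 5, t[13] = 5, t[14] = 6, t[15] = 0, t[16] = 4, t[17] = 4, t[18] = 2, t[19] = 0, t[20] = 6, t[21] = 6, t[22] = 3, t[23] = 0, t[24] = 2, t[25] = 2.
Since (t[24], t[25]) = (t[0], t[1]) = (2, 2) (two consecutive terms determine the rest), the sequence is periodic with period 24.
(2186 - 0) mod 24 = 2, so t[2186] = t[2] = 1.

1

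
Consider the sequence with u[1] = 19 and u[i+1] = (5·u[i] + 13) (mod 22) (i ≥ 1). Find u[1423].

Listing terms: u[1] = 19; u[2] = 20; u[3] = 3; u[4] = 6; u[5] = 21; u[6] = 8; u[7] = 9; u[8] = 14; u[9] = 17; u[10] = 10; u[11] = 19.
Since u[11] = u[1] = 19, the sequence is periodic with period 10.
(1423 - 1) mod 10 = 2, so u[1423] = u[3] = 3.

3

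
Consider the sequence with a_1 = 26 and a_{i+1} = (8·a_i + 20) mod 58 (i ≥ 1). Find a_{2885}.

Listing terms: a_1 = 26,  a_2 = 54,  a_3 = 46,  a_4 = 40,  a_5 = 50,  a_6 = 14,  a_7 = 16,  a_8 = 32,  a_9 = 44,  a_{10} = 24,  a_{11} = 38,  a_{12} = 34,  a_{13} = 2,  a_{14} = 36,  a_{15} = 18,  a_{16} = 48,  a_{17} = 56,  a_{18} = 4,  a_{19} = 52,  a_{20} = 30,  a_{21} = 28,  a_{22} = 12,  a_{23} = 0,  a_{24} = 20,  a_{25} = 6,  a_{26} = 10,  a_{27} = 42,  a_{28} = 8,  a_{29} = 26.
Since a_{29} = a_1 = 26, the sequence is periodic with period 28.
So a_{2885} = a_{1 + ((2885-1) mod 28)} = a_1 = 26.

26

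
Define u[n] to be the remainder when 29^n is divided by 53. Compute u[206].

u[0] = 1; u[1] = 29; u[2] = 46; u[3] = 9; u[4] = 49; u[5] = 43; u[6] = 28; u[7] = 17; u[8] = 16; u[9] = 40; u[10] = 47; u[11] = 38; u[12] = 42; u[13] = 52; u[14] = 24; u[15] = 7; u[16] = 44; u[17] = 4; u[18] = 10; u[19] = 25; u[20] = 36; u[21] = 37; u[22] = 13; u[23] = 6; u[24] = 15; u[25] = 11; u[26] = 1.
Since u[26] = u[0] = 1, the sequence is periodic with period 26.
(206 - 0) mod 26 = 24, so u[206] = u[24] = 15.

15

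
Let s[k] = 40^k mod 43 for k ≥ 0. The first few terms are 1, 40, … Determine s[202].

31

Listing terms: s[0] = 1; s[1] = 40; s[2] = 9; s[3] = 16; s[4] = 38; s[5] = 15; s[6] = 41; s[7] = 6; s[8] = 25; s[9] = 11; s[10] = 10; s[11] = 13; s[12] = 4; s[13] = 31; s[14] = 36; s[15] = 21; s[16] = 23; s[17] = 17; s[18] = 35; s[19] = 24; s[20] = 14; s[21] = 1.
The sequence repeats with period 21.
So s[202] = s[0 + ((202-0) mod 21)] = s[13] = 31.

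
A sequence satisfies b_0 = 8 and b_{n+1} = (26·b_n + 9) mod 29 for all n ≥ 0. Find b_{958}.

18

Computing terms: b_0 = 8, b_1 = 14, b_2 = 25, b_3 = 21, b_4 = 4, b_5 = 26, b_6 = 18, b_7 = 13, b_8 = 28, b_9 = 12, b_{10} = 2, b_{11} = 3, b_{12} = 0, b_{13} = 9, b_{14} = 11, b_{15} = 5, b_{16} = 23, b_{17} = 27, b_{18} = 15, b_{19} = 22, b_{20} = 1, b_{21} = 6, b_{22} = 20, b_{23} = 7, b_{24} = 17, b_{25} = 16, b_{26} = 19, b_{27} = 10, b_{28} = 8.
Since b_{28} = b_0 = 8, the sequence is periodic with period 28.
So b_{958} = b_{0 + ((958-0) mod 28)} = b_6 = 18.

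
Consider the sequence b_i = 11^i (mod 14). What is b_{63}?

1

We have b_1 = 11,  b_2 = 9,  b_3 = 1,  b_4 = 11.
The sequence repeats with period 3.
So b_{63} = b_{1 + ((63-1) mod 3)} = b_3 = 1.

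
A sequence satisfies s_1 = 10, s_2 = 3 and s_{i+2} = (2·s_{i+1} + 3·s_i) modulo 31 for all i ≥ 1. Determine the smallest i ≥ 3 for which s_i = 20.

s_1 = 10; s_2 = 3; s_3 = 5; s_4 = 19; s_5 = 22; s_6 = 8; s_7 = 20; s_8 = 2; s_9 = 2; s_{10} = 10; s_{11} = 26; s_{12} = 20; s_{13} = 25; s_{14} = 17; s_{15} = 16; s_{16} = 21; s_{17} = 28; s_{18} = 26; s_{19} = 12; s_{20} = 9; s_{21} = 23; s_{22} = 11; s_{23} = 29; s_{24} = 29; s_{25} = 21; s_{26} = 5; s_{27} = 11; s_{28} = 6; s_{29} = 14; s_{30} = 15; s_{31} = 10; s_{32} = 3.
The sequence repeats with period 30.
The value 20 first appears (with i ≥ 3) at s_7.

7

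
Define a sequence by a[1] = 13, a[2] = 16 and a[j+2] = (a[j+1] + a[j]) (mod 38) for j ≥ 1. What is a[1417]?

We have a[1] = 13; a[2] = 16; a[3] = 29; a[4] = 7; a[5] = 36; a[6] = 5; a[7] = 3; a[8] = 8; a[9] = 11; a[10] = 19; a[11] = 30; a[12] = 11; a[13] = 3; a[14] = 14; a[15] = 17; a[16] = 31; a[17] = 10; a[18] = 3; a[19] = 13; a[20] = 16.
Since (a[19], a[20]) = (a[1], a[2]) = (13, 16) (two consecutive terms determine the rest), the sequence is periodic with period 18.
(1417 - 1) mod 18 = 12, so a[1417] = a[13] = 3.

3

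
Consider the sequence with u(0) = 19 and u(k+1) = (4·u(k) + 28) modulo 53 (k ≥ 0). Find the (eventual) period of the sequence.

Computing terms: u(0) = 19,  u(1) = 51,  u(2) = 20,  u(3) = 2,  u(4) = 36,  u(5) = 13,  u(6) = 27,  u(7) = 30,  u(8) = 42,  u(9) = 37,  u(10) = 17,  u(11) = 43,  u(12) = 41,  u(13) = 33,  u(14) = 1,  u(15) = 32,  u(16) = 50,  u(17) = 16,  u(18) = 39,  u(19) = 25,  u(20) = 22,  u(21) = 10,  u(22) = 15,  u(23) = 35,  u(24) = 9,  u(25) = 11,  u(26) = 19.
Since u(26) = u(0) = 19, the sequence is periodic with period 26.

26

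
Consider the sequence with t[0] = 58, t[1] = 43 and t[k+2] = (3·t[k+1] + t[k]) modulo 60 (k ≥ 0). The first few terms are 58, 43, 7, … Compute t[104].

Listing terms: t[0] = 58; t[1] = 43; t[2] = 7; t[3] = 4; t[4] = 19; t[5] = 1; t[6] = 22; t[7] = 7; t[8] = 43; t[9] = 16; t[10] = 31; t[11] = 49; t[12] = 58; t[13] = 43.
Since (t[12], t[13]) = (t[0], t[1]) = (58, 43) (two consecutive terms determine the rest), the sequence is periodic with period 12.
(104 - 0) mod 12 = 8, so t[104] = t[8] = 43.

43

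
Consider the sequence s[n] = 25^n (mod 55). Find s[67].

We have s[0] = 1,  s[1] = 25,  s[2] = 20,  s[3] = 5,  s[4] = 15,  s[5] = 45,  s[6] = 25.
Since s[6] = s[1] = 25, the sequence is eventually periodic: after a pre-period of length 1 it cycles with period 5.
For n ≥ 1, s[n] depends only on (n - 1) mod 5. (67 - 1) mod 5 = 1, so s[67] = s[2] = 20.

20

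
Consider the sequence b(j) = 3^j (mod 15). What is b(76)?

Listing terms: b(0) = 1, b(1) = 3, b(2) = 9, b(3) = 12, b(4) = 6, b(5) = 3.
Since b(5) = b(1) = 3, the sequence is eventually periodic: after a pre-period of length 1 it cycles with period 4.
For j ≥ 1, b(j) depends only on (j - 1) mod 4. (76 - 1) mod 4 = 3, so b(76) = b(4) = 6.

6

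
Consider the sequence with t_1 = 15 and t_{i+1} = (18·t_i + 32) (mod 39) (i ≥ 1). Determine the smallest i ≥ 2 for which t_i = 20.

4

We have t_1 = 15; t_2 = 29; t_3 = 8; t_4 = 20; t_5 = 2; t_6 = 29.
Since t_6 = t_2 = 29, the sequence is eventually periodic: after a pre-period of length 1 it cycles with period 4.
The value 20 first appears (with i ≥ 2) at t_4.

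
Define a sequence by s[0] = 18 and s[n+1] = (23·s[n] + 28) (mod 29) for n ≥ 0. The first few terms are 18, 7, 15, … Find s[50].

7

Computing terms: s[0] = 18,  s[1] = 7,  s[2] = 15,  s[3] = 25,  s[4] = 23,  s[5] = 6,  s[6] = 21,  s[7] = 18.
The sequence repeats with period 7.
(50 - 0) mod 7 = 1, so s[50] = s[1] = 7.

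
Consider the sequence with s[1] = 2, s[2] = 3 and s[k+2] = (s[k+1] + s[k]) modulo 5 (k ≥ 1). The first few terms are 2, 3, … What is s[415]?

2

Computing terms: s[1] = 2,  s[2] = 3,  s[3] = 0,  s[4] = 3,  s[5] = 3,  s[6] = 1,  s[7] = 4,  s[8] = 0,  s[9] = 4,  s[10] = 4,  s[11] = 3,  s[12] = 2,  s[13] = 0,  s[14] = 2,  s[15] = 2,  s[16] = 4,  s[17] = 1,  s[18] = 0,  s[19] = 1,  s[20] = 1,  s[21] = 2,  s[22] = 3.
Since (s[21], s[22]) = (s[1], s[2]) = (2, 3) (two consecutive terms determine the rest), the sequence is periodic with period 20.
(415 - 1) mod 20 = 14, so s[415] = s[15] = 2.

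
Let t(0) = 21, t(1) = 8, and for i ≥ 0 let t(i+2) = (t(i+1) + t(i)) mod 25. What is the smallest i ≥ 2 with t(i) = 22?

Listing terms: t(0) = 21; t(1) = 8; t(2) = 4; t(3) = 12; t(4) = 16; t(5) = 3; t(6) = 19; t(7) = 22; t(8) = 16; t(9) = 13; t(10) = 4; t(11) = 17; t(12) = 21; t(13) = 13; t(14) = 9; t(15) = 22; t(16) = 6; t(17) = 3; t(18) = 9; t(19) = 12; t(20) = 21; t(21) = 8.
Since (t(20), t(21)) = (t(0), t(1)) = (21, 8) (two consecutive terms determine the rest), the sequence is periodic with period 20.
The value 22 first appears (with i ≥ 2) at t(7).

7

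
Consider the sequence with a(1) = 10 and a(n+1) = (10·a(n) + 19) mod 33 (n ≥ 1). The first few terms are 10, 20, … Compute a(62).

We have a(1) = 10,  a(2) = 20,  a(3) = 21,  a(4) = 31,  a(5) = 32,  a(6) = 9,  a(7) = 10.
The sequence repeats with period 6.
(62 - 1) mod 6 = 1, so a(62) = a(2) = 20.

20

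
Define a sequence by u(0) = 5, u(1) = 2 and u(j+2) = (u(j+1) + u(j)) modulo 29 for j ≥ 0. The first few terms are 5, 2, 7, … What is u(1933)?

We have u(0) = 5,  u(1) = 2,  u(2) = 7,  u(3) = 9,  u(4) = 16,  u(5) = 25,  u(6) = 12,  u(7) = 8,  u(8) = 20,  u(9) = 28,  u(10) = 19,  u(11) = 18,  u(12) = 8,  u(13) = 26,  u(14) = 5,  u(15) = 2.
Since (u(14), u(15)) = (u(0), u(1)) = (5, 2) (two consecutive terms determine the rest), the sequence is periodic with period 14.
So u(1933) = u(0 + ((1933-0) mod 14)) = u(1) = 2.

2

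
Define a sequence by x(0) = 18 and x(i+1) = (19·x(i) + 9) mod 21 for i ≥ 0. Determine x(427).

15

Listing terms: x(0) = 18, x(1) = 15, x(2) = 0, x(3) = 9, x(4) = 12, x(5) = 6, x(6) = 18.
The sequence repeats with period 6.
(427 - 0) mod 6 = 1, so x(427) = x(1) = 15.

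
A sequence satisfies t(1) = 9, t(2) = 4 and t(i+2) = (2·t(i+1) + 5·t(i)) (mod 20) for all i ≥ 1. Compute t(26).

4

We have t(1) = 9,  t(2) = 4,  t(3) = 13,  t(4) = 6,  t(5) = 17,  t(6) = 4,  t(7) = 13.
Since (t(6), t(7)) = (t(2), t(3)) = (4, 13) (two consecutive terms determine the rest), the sequence is eventually periodic: after a pre-period of length 1 it cycles with period 4.
For i ≥ 2, t(i) depends only on (i - 2) mod 4. (26 - 2) mod 4 = 0, so t(26) = t(2) = 4.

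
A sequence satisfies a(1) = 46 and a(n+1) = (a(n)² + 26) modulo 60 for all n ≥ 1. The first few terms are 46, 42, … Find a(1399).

Listing terms: a(1) = 46, a(2) = 42, a(3) = 50, a(4) = 6, a(5) = 2, a(6) = 30, a(7) = 26, a(8) = 42.
Since a(8) = a(2) = 42, the sequence is eventually periodic: after a pre-period of length 1 it cycles with period 6.
For n ≥ 2, a(n) depends only on (n - 2) mod 6. (1399 - 2) mod 6 = 5, so a(1399) = a(7) = 26.

26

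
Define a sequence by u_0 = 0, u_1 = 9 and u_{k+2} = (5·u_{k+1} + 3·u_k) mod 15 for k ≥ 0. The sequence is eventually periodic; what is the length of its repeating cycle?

8

We have u_0 = 0,  u_1 = 9,  u_2 = 0,  u_3 = 12,  u_4 = 0,  u_5 = 6,  u_6 = 0,  u_7 = 3,  u_8 = 0,  u_9 = 9.
Since (u_8, u_9) = (u_0, u_1) = (0, 9) (two consecutive terms determine the rest), the sequence is periodic with period 8.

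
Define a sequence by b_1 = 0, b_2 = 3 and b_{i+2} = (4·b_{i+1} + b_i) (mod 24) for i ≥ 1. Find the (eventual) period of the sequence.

b_1 = 0, b_2 = 3, b_3 = 12, b_4 = 3, b_5 = 0, b_6 = 3.
Since (b_5, b_6) = (b_1, b_2) = (0, 3) (two consecutive terms determine the rest), the sequence is periodic with period 4.

4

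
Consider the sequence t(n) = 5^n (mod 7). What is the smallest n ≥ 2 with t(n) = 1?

t(1) = 5,  t(2) = 4,  t(3) = 6,  t(4) = 2,  t(5) = 3,  t(6) = 1,  t(7) = 5.
The sequence repeats with period 6.
The value 1 first appears (with n ≥ 2) at t(6).

6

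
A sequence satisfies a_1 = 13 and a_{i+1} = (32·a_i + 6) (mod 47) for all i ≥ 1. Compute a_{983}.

24

Listing terms: a_1 = 13,  a_2 = 46,  a_3 = 21,  a_4 = 20,  a_5 = 35,  a_6 = 45,  a_7 = 36,  a_8 = 30,  a_9 = 26,  a_{10} = 39,  a_{11} = 32,  a_{12} = 43,  a_{13} = 19,  a_{14} = 3,  a_{15} = 8,  a_{16} = 27,  a_{17} = 24,  a_{18} = 22,  a_{19} = 5,  a_{20} = 25,  a_{21} = 7,  a_{22} = 42,  a_{23} = 34,  a_{24} = 13.
The sequence repeats with period 23.
So a_{983} = a_{1 + ((983-1) mod 23)} = a_{17} = 24.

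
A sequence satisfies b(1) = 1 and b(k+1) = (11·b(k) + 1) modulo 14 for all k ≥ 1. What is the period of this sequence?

6

Listing terms: b(1) = 1,  b(2) = 12,  b(3) = 7,  b(4) = 8,  b(5) = 5,  b(6) = 0,  b(7) = 1.
The sequence repeats with period 6.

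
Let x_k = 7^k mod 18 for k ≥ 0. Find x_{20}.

Computing terms: x_0 = 1, x_1 = 7, x_2 = 13, x_3 = 1.
Since x_3 = x_0 = 1, the sequence is periodic with period 3.
So x_{20} = x_{0 + ((20-0) mod 3)} = x_2 = 13.

13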